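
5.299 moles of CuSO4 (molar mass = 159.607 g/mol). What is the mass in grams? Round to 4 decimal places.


mass = n * M
mass = 5.299 * 159.607
mass = 845.757493 g, rounded to 4 dp:

845.7575 g


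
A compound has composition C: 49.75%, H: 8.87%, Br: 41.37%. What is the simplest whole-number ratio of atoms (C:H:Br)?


Assume 100 g of compound, divide each mass% by atomic mass to get moles, then normalize by the smallest to get a raw atom ratio.
Moles per 100 g: C: 49.75/12.011 = 4.142, H: 8.87/1.008 = 8.7996, Br: 41.37/79.904 = 0.5177
Raw ratio (divide by min = 0.5177): C: 8.0, H: 16.996, Br: 1.0
Multiply by 1 to clear fractions: C: 8.0 ~= 8, H: 16.996 ~= 17, Br: 1.0 ~= 1
Reduce by GCD to get the simplest whole-number ratio:

8:17:1


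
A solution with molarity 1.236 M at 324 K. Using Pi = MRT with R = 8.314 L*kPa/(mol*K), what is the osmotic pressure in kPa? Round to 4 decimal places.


Osmotic pressure (van't Hoff): Pi = M*R*T.
RT = 8.314 * 324 = 2693.736
Pi = 1.236 * 2693.736
Pi = 3329.457696 kPa, rounded to 4 dp:

3329.4577 kPa


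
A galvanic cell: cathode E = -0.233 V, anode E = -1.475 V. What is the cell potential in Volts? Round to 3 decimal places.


Standard cell potential: E_cell = E_cathode - E_anode.
E_cell = -0.233 - (-1.475)
E_cell = 1.242 V, rounded to 3 dp:

1.242 V


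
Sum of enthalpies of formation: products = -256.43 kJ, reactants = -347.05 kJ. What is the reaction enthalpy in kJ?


dH_rxn = sum(dH_f products) - sum(dH_f reactants)
dH_rxn = -256.43 - (-347.05)
dH_rxn = 90.62 kJ:

90.62 kJ


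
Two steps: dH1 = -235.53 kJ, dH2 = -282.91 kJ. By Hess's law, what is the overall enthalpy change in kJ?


Hess's law: enthalpy is a state function, so add the step enthalpies.
dH_total = dH1 + dH2 = -235.53 + (-282.91)
dH_total = -518.44 kJ:

-518.44 kJ


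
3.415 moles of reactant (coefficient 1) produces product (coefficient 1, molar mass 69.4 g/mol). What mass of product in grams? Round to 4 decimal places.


Use the coefficient ratio to convert reactant moles to product moles, then multiply by the product's molar mass.
moles_P = moles_R * (coeff_P / coeff_R) = 3.415 * (1/1) = 3.415
mass_P = moles_P * M_P = 3.415 * 69.4
mass_P = 237.001 g, rounded to 4 dp:

237.0010 g


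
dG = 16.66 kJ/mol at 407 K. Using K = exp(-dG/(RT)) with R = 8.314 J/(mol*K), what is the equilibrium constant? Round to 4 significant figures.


dG is in kJ/mol; multiply by 1000 to match R in J/(mol*K).
RT = 8.314 * 407 = 3383.798 J/mol
exponent = -dG*1000 / (RT) = -(16.66*1000) / 3383.798 = -4.92346174
K = exp(-4.92346174)
K = 0.0072739068, rounded to 4 significant figures:

0.007274


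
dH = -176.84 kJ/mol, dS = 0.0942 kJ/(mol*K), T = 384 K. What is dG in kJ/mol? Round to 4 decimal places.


Gibbs: dG = dH - T*dS (consistent units, dS already in kJ/(mol*K)).
T*dS = 384 * 0.0942 = 36.1728
dG = -176.84 - (36.1728)
dG = -213.0128 kJ/mol, rounded to 4 dp:

-213.0128 kJ/mol


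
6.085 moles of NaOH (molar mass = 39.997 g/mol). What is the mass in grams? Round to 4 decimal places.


mass = n * M
mass = 6.085 * 39.997
mass = 243.381745 g, rounded to 4 dp:

243.3817 g


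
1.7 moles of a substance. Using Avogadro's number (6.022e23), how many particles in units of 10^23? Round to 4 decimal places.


N = n * NA, then divide by 1e23 for the requested units.
N / 1e23 = n * 6.022
N / 1e23 = 1.7 * 6.022
N / 1e23 = 10.2374, rounded to 4 dp:

10.2374


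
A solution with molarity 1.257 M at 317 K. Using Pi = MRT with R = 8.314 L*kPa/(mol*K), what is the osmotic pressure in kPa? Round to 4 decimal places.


Osmotic pressure (van't Hoff): Pi = M*R*T.
RT = 8.314 * 317 = 2635.538
Pi = 1.257 * 2635.538
Pi = 3312.871266 kPa, rounded to 4 dp:

3312.8713 kPa


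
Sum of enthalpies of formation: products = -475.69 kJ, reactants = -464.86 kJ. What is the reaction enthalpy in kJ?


dH_rxn = sum(dH_f products) - sum(dH_f reactants)
dH_rxn = -475.69 - (-464.86)
dH_rxn = -10.83 kJ:

-10.83 kJ


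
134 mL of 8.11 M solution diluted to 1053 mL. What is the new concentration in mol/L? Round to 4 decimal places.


Dilution: M1*V1 = M2*V2, solve for M2.
M2 = M1*V1 / V2
M2 = 8.11 * 134 / 1053
M2 = 1086.74 / 1053
M2 = 1.03204179 mol/L, rounded to 4 dp:

1.0320 mol/L


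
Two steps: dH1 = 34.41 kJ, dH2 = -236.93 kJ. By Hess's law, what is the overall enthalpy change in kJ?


Hess's law: enthalpy is a state function, so add the step enthalpies.
dH_total = dH1 + dH2 = 34.41 + (-236.93)
dH_total = -202.52 kJ:

-202.52 kJ


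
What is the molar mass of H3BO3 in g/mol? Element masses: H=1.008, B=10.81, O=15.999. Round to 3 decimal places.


M = sum(count * atomic_mass) over atoms.
M = 3*1.008 + 1*10.81 + 3*15.999
M = 3.024 + 10.81 + 47.997
M = 61.831 g/mol, rounded to 3 dp:

61.831 g/mol


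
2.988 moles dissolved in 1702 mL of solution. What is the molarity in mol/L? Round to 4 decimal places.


Convert volume to liters: V_L = V_mL / 1000.
V_L = 1702 / 1000 = 1.702 L
M = n / V_L = 2.988 / 1.702
M = 1.75558167 mol/L, rounded to 4 dp:

1.7556 mol/L


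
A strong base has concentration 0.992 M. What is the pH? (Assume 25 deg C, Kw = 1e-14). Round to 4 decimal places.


A strong base dissociates completely, so [OH-] equals the given concentration.
pOH = -log10([OH-]) = -log10(0.992) = 0.003488
pH = 14 - pOH = 14 - 0.003488
pH = 13.996512, rounded to 4 dp:

13.9965


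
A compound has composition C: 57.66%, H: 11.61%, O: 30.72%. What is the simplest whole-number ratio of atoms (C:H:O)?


Assume 100 g of compound, divide each mass% by atomic mass to get moles, then normalize by the smallest to get a raw atom ratio.
Moles per 100 g: C: 57.66/12.011 = 4.8006, H: 11.61/1.008 = 11.5179, O: 30.72/15.999 = 1.9201
Raw ratio (divide by min = 1.9201): C: 2.5, H: 5.999, O: 1.0
Multiply by 2 to clear fractions: C: 5.0 ~= 5, H: 11.997 ~= 12, O: 2.0 ~= 2
Reduce by GCD to get the simplest whole-number ratio:

5:12:2


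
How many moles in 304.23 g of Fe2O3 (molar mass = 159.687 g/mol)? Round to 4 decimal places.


n = mass / M
n = 304.23 / 159.687
n = 1.90516448 mol, rounded to 4 dp:

1.9052 mol


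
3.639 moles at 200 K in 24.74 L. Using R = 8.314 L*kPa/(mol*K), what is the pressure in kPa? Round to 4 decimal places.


PV = nRT, solve for P = nRT / V.
nRT = 3.639 * 8.314 * 200 = 6050.9292
P = 6050.9292 / 24.74
P = 244.58080841 kPa, rounded to 4 dp:

244.5808 kPa


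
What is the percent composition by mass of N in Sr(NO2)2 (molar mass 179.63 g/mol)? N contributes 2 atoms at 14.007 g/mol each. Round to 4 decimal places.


pct = 100 * (n_elem * M_elem) / M_total
mass_contribution = 2 * 14.007 = 28.014 g/mol
pct = 100 * 28.014 / 179.63
pct = 15.59539052 %, rounded to 4 dp:

15.5954 %


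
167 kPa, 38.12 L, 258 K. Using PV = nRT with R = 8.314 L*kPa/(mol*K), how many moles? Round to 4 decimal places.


PV = nRT, solve for n = PV / (RT).
PV = 167 * 38.12 = 6366.04
RT = 8.314 * 258 = 2145.012
n = 6366.04 / 2145.012
n = 2.96783421 mol, rounded to 4 dp:

2.9678 mol


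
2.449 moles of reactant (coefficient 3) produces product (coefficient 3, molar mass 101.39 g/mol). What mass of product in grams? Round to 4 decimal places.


Use the coefficient ratio to convert reactant moles to product moles, then multiply by the product's molar mass.
moles_P = moles_R * (coeff_P / coeff_R) = 2.449 * (3/3) = 2.449
mass_P = moles_P * M_P = 2.449 * 101.39
mass_P = 248.30411 g, rounded to 4 dp:

248.3041 g


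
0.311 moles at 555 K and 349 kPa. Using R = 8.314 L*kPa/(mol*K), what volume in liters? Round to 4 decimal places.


PV = nRT, solve for V = nRT / P.
nRT = 0.311 * 8.314 * 555 = 1435.038
V = 1435.038 / 349
V = 4.11185673 L, rounded to 4 dp:

4.1119 L


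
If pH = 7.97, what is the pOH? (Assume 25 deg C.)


At 25 deg C, pH + pOH = 14.
pOH = 14 - pH = 14 - 7.97
pOH = 6.03:

6.03


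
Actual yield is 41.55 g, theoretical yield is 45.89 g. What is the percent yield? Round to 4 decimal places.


% yield = 100 * actual / theoretical
% yield = 100 * 41.55 / 45.89
% yield = 90.54260187 %, rounded to 4 dp:

90.5426 %


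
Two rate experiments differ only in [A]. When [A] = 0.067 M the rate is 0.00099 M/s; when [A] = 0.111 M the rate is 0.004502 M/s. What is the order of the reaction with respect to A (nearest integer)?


Rate is proportional to [A]^n, so rate2/rate1 = ([A]2/[A]1)^n. Take logs to solve for n.
rate2/rate1 = 0.004502 / 0.00099 = 4.5475
[A]2/[A]1 = 0.111 / 0.067 = 1.6567
n = ln(4.5475) / ln(1.6567) = 3.0
Nearest integer order:

3


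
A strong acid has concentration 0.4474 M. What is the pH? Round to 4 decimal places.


A strong acid dissociates completely, so [H+] equals the given concentration.
pH = -log10([H+]) = -log10(0.4474)
pH = 0.34930402, rounded to 4 dp:

0.3493


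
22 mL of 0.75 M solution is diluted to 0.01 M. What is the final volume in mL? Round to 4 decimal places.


Dilution: M1*V1 = M2*V2, solve for V2.
V2 = M1*V1 / M2
V2 = 0.75 * 22 / 0.01
V2 = 16.5 / 0.01
V2 = 1650.0 mL, rounded to 4 dp:

1650.0000 mL


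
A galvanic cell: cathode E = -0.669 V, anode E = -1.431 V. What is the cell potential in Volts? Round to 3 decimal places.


Standard cell potential: E_cell = E_cathode - E_anode.
E_cell = -0.669 - (-1.431)
E_cell = 0.762 V, rounded to 3 dp:

0.762 V


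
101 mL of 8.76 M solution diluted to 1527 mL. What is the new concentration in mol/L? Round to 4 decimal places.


Dilution: M1*V1 = M2*V2, solve for M2.
M2 = M1*V1 / V2
M2 = 8.76 * 101 / 1527
M2 = 884.76 / 1527
M2 = 0.57941061 mol/L, rounded to 4 dp:

0.5794 mol/L


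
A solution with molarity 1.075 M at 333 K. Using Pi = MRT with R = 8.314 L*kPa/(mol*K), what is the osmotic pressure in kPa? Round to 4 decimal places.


Osmotic pressure (van't Hoff): Pi = M*R*T.
RT = 8.314 * 333 = 2768.562
Pi = 1.075 * 2768.562
Pi = 2976.20415 kPa, rounded to 4 dp:

2976.2042 kPa


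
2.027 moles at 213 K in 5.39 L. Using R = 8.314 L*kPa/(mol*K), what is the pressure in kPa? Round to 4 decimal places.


PV = nRT, solve for P = nRT / V.
nRT = 2.027 * 8.314 * 213 = 3589.5778
P = 3589.5778 / 5.39
P = 665.96990724 kPa, rounded to 4 dp:

665.9699 kPa


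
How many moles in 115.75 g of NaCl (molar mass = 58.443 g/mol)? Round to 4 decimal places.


n = mass / M
n = 115.75 / 58.443
n = 1.98056226 mol, rounded to 4 dp:

1.9806 mol


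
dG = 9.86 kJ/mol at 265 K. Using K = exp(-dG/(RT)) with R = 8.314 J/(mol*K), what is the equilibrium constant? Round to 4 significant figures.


dG is in kJ/mol; multiply by 1000 to match R in J/(mol*K).
RT = 8.314 * 265 = 2203.21 J/mol
exponent = -dG*1000 / (RT) = -(9.86*1000) / 2203.21 = -4.47528833
K = exp(-4.47528833)
K = 0.011386938, rounded to 4 significant figures:

0.01139


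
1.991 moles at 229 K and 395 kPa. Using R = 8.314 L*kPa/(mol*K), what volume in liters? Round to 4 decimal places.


PV = nRT, solve for V = nRT / P.
nRT = 1.991 * 8.314 * 229 = 3790.6768
V = 3790.6768 / 395
V = 9.59665013 L, rounded to 4 dp:

9.5967 L


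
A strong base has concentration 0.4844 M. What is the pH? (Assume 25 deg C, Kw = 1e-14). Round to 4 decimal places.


A strong base dissociates completely, so [OH-] equals the given concentration.
pOH = -log10([OH-]) = -log10(0.4844) = 0.314796
pH = 14 - pOH = 14 - 0.314796
pH = 13.685204, rounded to 4 dp:

13.6852


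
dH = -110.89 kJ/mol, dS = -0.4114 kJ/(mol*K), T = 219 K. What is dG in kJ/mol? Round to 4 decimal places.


Gibbs: dG = dH - T*dS (consistent units, dS already in kJ/(mol*K)).
T*dS = 219 * -0.4114 = -90.0966
dG = -110.89 - (-90.0966)
dG = -20.7934 kJ/mol, rounded to 4 dp:

-20.7934 kJ/mol


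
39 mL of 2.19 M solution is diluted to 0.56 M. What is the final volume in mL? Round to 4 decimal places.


Dilution: M1*V1 = M2*V2, solve for V2.
V2 = M1*V1 / M2
V2 = 2.19 * 39 / 0.56
V2 = 85.41 / 0.56
V2 = 152.51785714 mL, rounded to 4 dp:

152.5179 mL


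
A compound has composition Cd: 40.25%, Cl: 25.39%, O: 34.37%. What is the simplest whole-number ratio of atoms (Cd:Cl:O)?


Assume 100 g of compound, divide each mass% by atomic mass to get moles, then normalize by the smallest to get a raw atom ratio.
Moles per 100 g: Cd: 40.25/112.414 = 0.3581, Cl: 25.39/35.453 = 0.7162, O: 34.37/15.999 = 2.1483
Raw ratio (divide by min = 0.3581): Cd: 1.0, Cl: 2.0, O: 6.0
Multiply by 1 to clear fractions: Cd: 1.0 ~= 1, Cl: 2.0 ~= 2, O: 6.0 ~= 6
Reduce by GCD to get the simplest whole-number ratio:

1:2:6


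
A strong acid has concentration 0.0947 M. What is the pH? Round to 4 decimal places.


A strong acid dissociates completely, so [H+] equals the given concentration.
pH = -log10([H+]) = -log10(0.0947)
pH = 1.02365002, rounded to 4 dp:

1.0237


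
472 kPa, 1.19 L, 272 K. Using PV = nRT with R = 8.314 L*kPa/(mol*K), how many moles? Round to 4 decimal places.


PV = nRT, solve for n = PV / (RT).
PV = 472 * 1.19 = 561.68
RT = 8.314 * 272 = 2261.408
n = 561.68 / 2261.408
n = 0.24837623 mol, rounded to 4 dp:

0.2484 mol


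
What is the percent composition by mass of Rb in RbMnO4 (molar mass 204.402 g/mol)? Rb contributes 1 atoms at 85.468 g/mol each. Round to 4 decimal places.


pct = 100 * (n_elem * M_elem) / M_total
mass_contribution = 1 * 85.468 = 85.468 g/mol
pct = 100 * 85.468 / 204.402
pct = 41.81368088 %, rounded to 4 dp:

41.8137 %


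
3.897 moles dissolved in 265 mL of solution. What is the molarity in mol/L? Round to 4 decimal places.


Convert volume to liters: V_L = V_mL / 1000.
V_L = 265 / 1000 = 0.265 L
M = n / V_L = 3.897 / 0.265
M = 14.70566038 mol/L, rounded to 4 dp:

14.7057 mol/L


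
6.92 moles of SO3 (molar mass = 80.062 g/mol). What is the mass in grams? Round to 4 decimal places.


mass = n * M
mass = 6.92 * 80.062
mass = 554.02904 g, rounded to 4 dp:

554.0290 g


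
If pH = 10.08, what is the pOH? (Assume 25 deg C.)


At 25 deg C, pH + pOH = 14.
pOH = 14 - pH = 14 - 10.08
pOH = 3.92:

3.92


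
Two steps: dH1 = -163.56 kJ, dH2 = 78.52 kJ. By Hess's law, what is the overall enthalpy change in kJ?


Hess's law: enthalpy is a state function, so add the step enthalpies.
dH_total = dH1 + dH2 = -163.56 + (78.52)
dH_total = -85.04 kJ:

-85.04 kJ


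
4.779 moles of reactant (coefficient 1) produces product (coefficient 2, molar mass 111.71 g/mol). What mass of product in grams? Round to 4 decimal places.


Use the coefficient ratio to convert reactant moles to product moles, then multiply by the product's molar mass.
moles_P = moles_R * (coeff_P / coeff_R) = 4.779 * (2/1) = 9.558
mass_P = moles_P * M_P = 9.558 * 111.71
mass_P = 1067.72418 g, rounded to 4 dp:

1067.7242 g


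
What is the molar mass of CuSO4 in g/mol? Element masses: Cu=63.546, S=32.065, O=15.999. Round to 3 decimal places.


M = sum(count * atomic_mass) over atoms.
M = 1*63.546 + 1*32.065 + 4*15.999
M = 63.546 + 32.065 + 63.996
M = 159.607 g/mol, rounded to 3 dp:

159.607 g/mol


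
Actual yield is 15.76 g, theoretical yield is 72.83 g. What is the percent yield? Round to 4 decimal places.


% yield = 100 * actual / theoretical
% yield = 100 * 15.76 / 72.83
% yield = 21.6394343 %, rounded to 4 dp:

21.6394 %


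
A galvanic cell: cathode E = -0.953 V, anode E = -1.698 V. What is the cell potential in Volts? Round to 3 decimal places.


Standard cell potential: E_cell = E_cathode - E_anode.
E_cell = -0.953 - (-1.698)
E_cell = 0.745 V, rounded to 3 dp:

0.745 V


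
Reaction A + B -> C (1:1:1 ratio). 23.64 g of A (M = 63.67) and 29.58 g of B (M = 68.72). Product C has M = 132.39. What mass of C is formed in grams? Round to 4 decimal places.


Find moles of each reactant; the smaller value is the limiting reagent in a 1:1:1 reaction, so moles_C equals moles of the limiter.
n_A = mass_A / M_A = 23.64 / 63.67 = 0.371289 mol
n_B = mass_B / M_B = 29.58 / 68.72 = 0.430442 mol
Limiting reagent: A (smaller), n_limiting = 0.371289 mol
mass_C = n_limiting * M_C = 0.371289 * 132.39
mass_C = 49.15495071 g, rounded to 4 dp:

49.1550 g


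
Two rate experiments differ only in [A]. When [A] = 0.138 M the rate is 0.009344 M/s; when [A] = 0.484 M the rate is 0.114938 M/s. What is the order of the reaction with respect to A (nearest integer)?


Rate is proportional to [A]^n, so rate2/rate1 = ([A]2/[A]1)^n. Take logs to solve for n.
rate2/rate1 = 0.114938 / 0.009344 = 12.3007
[A]2/[A]1 = 0.484 / 0.138 = 3.5072
n = ln(12.3007) / ln(3.5072) = 2.0
Nearest integer order:

2


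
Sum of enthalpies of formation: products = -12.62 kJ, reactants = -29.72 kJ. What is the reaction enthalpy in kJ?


dH_rxn = sum(dH_f products) - sum(dH_f reactants)
dH_rxn = -12.62 - (-29.72)
dH_rxn = 17.1 kJ:

17.10 kJ


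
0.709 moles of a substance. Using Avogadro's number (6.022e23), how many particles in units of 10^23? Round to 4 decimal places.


N = n * NA, then divide by 1e23 for the requested units.
N / 1e23 = n * 6.022
N / 1e23 = 0.709 * 6.022
N / 1e23 = 4.269598, rounded to 4 dp:

4.2696


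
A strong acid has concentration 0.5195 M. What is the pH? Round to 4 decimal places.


A strong acid dissociates completely, so [H+] equals the given concentration.
pH = -log10([H+]) = -log10(0.5195)
pH = 0.28441445, rounded to 4 dp:

0.2844


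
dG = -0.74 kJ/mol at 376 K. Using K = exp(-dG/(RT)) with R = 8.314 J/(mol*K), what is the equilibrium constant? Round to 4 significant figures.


dG is in kJ/mol; multiply by 1000 to match R in J/(mol*K).
RT = 8.314 * 376 = 3126.064 J/mol
exponent = -dG*1000 / (RT) = -(-0.74*1000) / 3126.064 = 0.2367194
K = exp(0.2367194)
K = 1.2670855, rounded to 4 significant figures:

1.267


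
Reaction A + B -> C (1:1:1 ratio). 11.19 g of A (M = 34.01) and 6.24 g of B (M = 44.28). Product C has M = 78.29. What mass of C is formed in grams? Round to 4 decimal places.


Find moles of each reactant; the smaller value is the limiting reagent in a 1:1:1 reaction, so moles_C equals moles of the limiter.
n_A = mass_A / M_A = 11.19 / 34.01 = 0.329021 mol
n_B = mass_B / M_B = 6.24 / 44.28 = 0.140921 mol
Limiting reagent: B (smaller), n_limiting = 0.140921 mol
mass_C = n_limiting * M_C = 0.140921 * 78.29
mass_C = 11.03270509 g, rounded to 4 dp:

11.0327 g


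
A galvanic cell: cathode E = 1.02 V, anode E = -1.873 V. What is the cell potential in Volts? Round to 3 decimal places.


Standard cell potential: E_cell = E_cathode - E_anode.
E_cell = 1.02 - (-1.873)
E_cell = 2.893 V, rounded to 3 dp:

2.893 V


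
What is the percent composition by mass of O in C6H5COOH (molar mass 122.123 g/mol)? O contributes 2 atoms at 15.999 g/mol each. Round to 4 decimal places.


pct = 100 * (n_elem * M_elem) / M_total
mass_contribution = 2 * 15.999 = 31.998 g/mol
pct = 100 * 31.998 / 122.123
pct = 26.20145263 %, rounded to 4 dp:

26.2015 %


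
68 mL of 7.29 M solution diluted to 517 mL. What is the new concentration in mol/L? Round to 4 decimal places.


Dilution: M1*V1 = M2*V2, solve for M2.
M2 = M1*V1 / V2
M2 = 7.29 * 68 / 517
M2 = 495.72 / 517
M2 = 0.95883946 mol/L, rounded to 4 dp:

0.9588 mol/L


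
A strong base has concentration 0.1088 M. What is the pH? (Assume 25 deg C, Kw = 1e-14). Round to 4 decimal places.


A strong base dissociates completely, so [OH-] equals the given concentration.
pOH = -log10([OH-]) = -log10(0.1088) = 0.963371
pH = 14 - pOH = 14 - 0.963371
pH = 13.036629, rounded to 4 dp:

13.0366


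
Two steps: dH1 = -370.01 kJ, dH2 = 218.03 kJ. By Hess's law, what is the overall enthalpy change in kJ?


Hess's law: enthalpy is a state function, so add the step enthalpies.
dH_total = dH1 + dH2 = -370.01 + (218.03)
dH_total = -151.98 kJ:

-151.98 kJ


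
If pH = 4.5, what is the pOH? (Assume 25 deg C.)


At 25 deg C, pH + pOH = 14.
pOH = 14 - pH = 14 - 4.5
pOH = 9.5:

9.50


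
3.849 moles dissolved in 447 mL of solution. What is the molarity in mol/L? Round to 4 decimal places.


Convert volume to liters: V_L = V_mL / 1000.
V_L = 447 / 1000 = 0.447 L
M = n / V_L = 3.849 / 0.447
M = 8.61073826 mol/L, rounded to 4 dp:

8.6107 mol/L


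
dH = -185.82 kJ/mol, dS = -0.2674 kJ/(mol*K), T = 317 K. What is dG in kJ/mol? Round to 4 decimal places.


Gibbs: dG = dH - T*dS (consistent units, dS already in kJ/(mol*K)).
T*dS = 317 * -0.2674 = -84.7658
dG = -185.82 - (-84.7658)
dG = -101.0542 kJ/mol, rounded to 4 dp:

-101.0542 kJ/mol


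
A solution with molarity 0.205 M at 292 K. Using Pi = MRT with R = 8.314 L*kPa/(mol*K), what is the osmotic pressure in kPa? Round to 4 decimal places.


Osmotic pressure (van't Hoff): Pi = M*R*T.
RT = 8.314 * 292 = 2427.688
Pi = 0.205 * 2427.688
Pi = 497.67604 kPa, rounded to 4 dp:

497.6760 kPa


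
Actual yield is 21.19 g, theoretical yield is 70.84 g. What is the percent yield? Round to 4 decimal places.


% yield = 100 * actual / theoretical
% yield = 100 * 21.19 / 70.84
% yield = 29.91247883 %, rounded to 4 dp:

29.9125 %


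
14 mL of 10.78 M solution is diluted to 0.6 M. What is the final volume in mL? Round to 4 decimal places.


Dilution: M1*V1 = M2*V2, solve for V2.
V2 = M1*V1 / M2
V2 = 10.78 * 14 / 0.6
V2 = 150.92 / 0.6
V2 = 251.53333333 mL, rounded to 4 dp:

251.5333 mL


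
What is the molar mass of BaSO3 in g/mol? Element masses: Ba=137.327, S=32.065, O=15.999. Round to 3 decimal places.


M = sum(count * atomic_mass) over atoms.
M = 1*137.327 + 1*32.065 + 3*15.999
M = 137.327 + 32.065 + 47.997
M = 217.389 g/mol, rounded to 3 dp:

217.389 g/mol


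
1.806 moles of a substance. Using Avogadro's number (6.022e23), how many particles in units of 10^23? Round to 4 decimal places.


N = n * NA, then divide by 1e23 for the requested units.
N / 1e23 = n * 6.022
N / 1e23 = 1.806 * 6.022
N / 1e23 = 10.875732, rounded to 4 dp:

10.8757


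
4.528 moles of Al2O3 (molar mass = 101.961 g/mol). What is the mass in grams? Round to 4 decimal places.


mass = n * M
mass = 4.528 * 101.961
mass = 461.679408 g, rounded to 4 dp:

461.6794 g


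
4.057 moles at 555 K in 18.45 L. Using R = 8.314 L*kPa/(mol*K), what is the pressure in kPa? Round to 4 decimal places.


PV = nRT, solve for P = nRT / V.
nRT = 4.057 * 8.314 * 555 = 18720.0934
P = 18720.0934 / 18.45
P = 1014.63920867 kPa, rounded to 4 dp:

1014.6392 kPa


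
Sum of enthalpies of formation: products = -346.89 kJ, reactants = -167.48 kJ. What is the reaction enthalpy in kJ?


dH_rxn = sum(dH_f products) - sum(dH_f reactants)
dH_rxn = -346.89 - (-167.48)
dH_rxn = -179.41 kJ:

-179.41 kJ


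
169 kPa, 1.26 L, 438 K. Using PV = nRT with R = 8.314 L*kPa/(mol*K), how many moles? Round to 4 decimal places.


PV = nRT, solve for n = PV / (RT).
PV = 169 * 1.26 = 212.94
RT = 8.314 * 438 = 3641.532
n = 212.94 / 3641.532
n = 0.05847539 mol, rounded to 4 dp:

0.0585 mol


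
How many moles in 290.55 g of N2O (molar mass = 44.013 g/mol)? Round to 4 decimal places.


n = mass / M
n = 290.55 / 44.013
n = 6.60145866 mol, rounded to 4 dp:

6.6015 mol


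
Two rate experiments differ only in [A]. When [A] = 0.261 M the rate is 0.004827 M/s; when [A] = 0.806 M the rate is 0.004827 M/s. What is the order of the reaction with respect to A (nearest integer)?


Rate is proportional to [A]^n, so rate2/rate1 = ([A]2/[A]1)^n. Take logs to solve for n.
rate2/rate1 = 0.004827 / 0.004827 = 1.0
[A]2/[A]1 = 0.806 / 0.261 = 3.0881
n = ln(1.0) / ln(3.0881) = 0.0
Nearest integer order:

0


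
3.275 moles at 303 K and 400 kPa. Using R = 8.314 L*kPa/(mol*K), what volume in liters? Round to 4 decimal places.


PV = nRT, solve for V = nRT / P.
nRT = 3.275 * 8.314 * 303 = 8250.19
V = 8250.19 / 400
V = 20.625475 L, rounded to 4 dp:

20.6255 L


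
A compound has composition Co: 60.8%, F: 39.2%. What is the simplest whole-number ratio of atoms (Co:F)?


Assume 100 g of compound, divide each mass% by atomic mass to get moles, then normalize by the smallest to get a raw atom ratio.
Moles per 100 g: Co: 60.8/58.933 = 1.0317, F: 39.2/18.998 = 2.0634
Raw ratio (divide by min = 1.0317): Co: 1.0, F: 2.0
Multiply by 1 to clear fractions: Co: 1.0 ~= 1, F: 2.0 ~= 2
Reduce by GCD to get the simplest whole-number ratio:

1:2


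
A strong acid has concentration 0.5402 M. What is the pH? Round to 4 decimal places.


A strong acid dissociates completely, so [H+] equals the given concentration.
pH = -log10([H+]) = -log10(0.5402)
pH = 0.26744542, rounded to 4 dp:

0.2674


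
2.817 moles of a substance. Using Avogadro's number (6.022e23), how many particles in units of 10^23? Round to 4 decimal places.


N = n * NA, then divide by 1e23 for the requested units.
N / 1e23 = n * 6.022
N / 1e23 = 2.817 * 6.022
N / 1e23 = 16.963974, rounded to 4 dp:

16.9640


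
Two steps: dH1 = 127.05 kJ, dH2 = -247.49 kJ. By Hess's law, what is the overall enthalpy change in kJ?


Hess's law: enthalpy is a state function, so add the step enthalpies.
dH_total = dH1 + dH2 = 127.05 + (-247.49)
dH_total = -120.44 kJ:

-120.44 kJ


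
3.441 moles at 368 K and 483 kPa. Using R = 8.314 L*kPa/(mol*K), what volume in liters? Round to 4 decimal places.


PV = nRT, solve for V = nRT / P.
nRT = 3.441 * 8.314 * 368 = 10527.9184
V = 10527.9184 / 483
V = 21.79693251 L, rounded to 4 dp:

21.7969 L


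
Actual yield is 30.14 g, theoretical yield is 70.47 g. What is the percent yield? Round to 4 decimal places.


% yield = 100 * actual / theoretical
% yield = 100 * 30.14 / 70.47
% yield = 42.76997304 %, rounded to 4 dp:

42.7700 %


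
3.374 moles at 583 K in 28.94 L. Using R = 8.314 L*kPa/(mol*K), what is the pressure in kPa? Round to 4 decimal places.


PV = nRT, solve for P = nRT / V.
nRT = 3.374 * 8.314 * 583 = 16353.9872
P = 16353.9872 / 28.94
P = 565.09976503 kPa, rounded to 4 dp:

565.0998 kPa


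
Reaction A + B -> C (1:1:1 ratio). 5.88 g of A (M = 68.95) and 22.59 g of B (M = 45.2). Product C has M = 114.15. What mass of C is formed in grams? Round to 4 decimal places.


Find moles of each reactant; the smaller value is the limiting reagent in a 1:1:1 reaction, so moles_C equals moles of the limiter.
n_A = mass_A / M_A = 5.88 / 68.95 = 0.085279 mol
n_B = mass_B / M_B = 22.59 / 45.2 = 0.499779 mol
Limiting reagent: A (smaller), n_limiting = 0.085279 mol
mass_C = n_limiting * M_C = 0.085279 * 114.15
mass_C = 9.73459785 g, rounded to 4 dp:

9.7346 g


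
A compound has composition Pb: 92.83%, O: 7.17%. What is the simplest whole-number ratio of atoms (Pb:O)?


Assume 100 g of compound, divide each mass% by atomic mass to get moles, then normalize by the smallest to get a raw atom ratio.
Moles per 100 g: Pb: 92.83/207.2 = 0.448, O: 7.17/15.999 = 0.4482
Raw ratio (divide by min = 0.448): Pb: 1.0, O: 1.0
Multiply by 1 to clear fractions: Pb: 1.0 ~= 1, O: 1.0 ~= 1
Reduce by GCD to get the simplest whole-number ratio:

1:1


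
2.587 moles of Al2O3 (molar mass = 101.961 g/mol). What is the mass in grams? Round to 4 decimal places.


mass = n * M
mass = 2.587 * 101.961
mass = 263.773107 g, rounded to 4 dp:

263.7731 g


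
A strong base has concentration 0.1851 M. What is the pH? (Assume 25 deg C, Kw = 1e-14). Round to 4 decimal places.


A strong base dissociates completely, so [OH-] equals the given concentration.
pOH = -log10([OH-]) = -log10(0.1851) = 0.732594
pH = 14 - pOH = 14 - 0.732594
pH = 13.267406, rounded to 4 dp:

13.2674


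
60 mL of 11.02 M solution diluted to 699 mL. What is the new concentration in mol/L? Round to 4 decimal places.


Dilution: M1*V1 = M2*V2, solve for M2.
M2 = M1*V1 / V2
M2 = 11.02 * 60 / 699
M2 = 661.2 / 699
M2 = 0.94592275 mol/L, rounded to 4 dp:

0.9459 mol/L


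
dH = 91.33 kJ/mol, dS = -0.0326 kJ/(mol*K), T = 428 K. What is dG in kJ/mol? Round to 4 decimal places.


Gibbs: dG = dH - T*dS (consistent units, dS already in kJ/(mol*K)).
T*dS = 428 * -0.0326 = -13.9528
dG = 91.33 - (-13.9528)
dG = 105.2828 kJ/mol, rounded to 4 dp:

105.2828 kJ/mol


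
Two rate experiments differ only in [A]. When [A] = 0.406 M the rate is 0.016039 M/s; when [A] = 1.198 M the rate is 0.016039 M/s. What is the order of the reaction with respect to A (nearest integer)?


Rate is proportional to [A]^n, so rate2/rate1 = ([A]2/[A]1)^n. Take logs to solve for n.
rate2/rate1 = 0.016039 / 0.016039 = 1.0
[A]2/[A]1 = 1.198 / 0.406 = 2.9507
n = ln(1.0) / ln(2.9507) = 0.0
Nearest integer order:

0


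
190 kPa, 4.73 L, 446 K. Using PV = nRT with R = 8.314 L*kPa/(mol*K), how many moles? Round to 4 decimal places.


PV = nRT, solve for n = PV / (RT).
PV = 190 * 4.73 = 898.7
RT = 8.314 * 446 = 3708.044
n = 898.7 / 3708.044
n = 0.24236498 mol, rounded to 4 dp:

0.2424 mol


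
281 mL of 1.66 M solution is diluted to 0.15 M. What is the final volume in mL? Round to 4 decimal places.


Dilution: M1*V1 = M2*V2, solve for V2.
V2 = M1*V1 / M2
V2 = 1.66 * 281 / 0.15
V2 = 466.46 / 0.15
V2 = 3109.73333333 mL, rounded to 4 dp:

3109.7333 mL


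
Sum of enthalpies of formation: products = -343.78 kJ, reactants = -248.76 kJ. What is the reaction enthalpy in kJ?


dH_rxn = sum(dH_f products) - sum(dH_f reactants)
dH_rxn = -343.78 - (-248.76)
dH_rxn = -95.02 kJ:

-95.02 kJ


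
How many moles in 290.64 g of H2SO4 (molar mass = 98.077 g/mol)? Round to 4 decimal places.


n = mass / M
n = 290.64 / 98.077
n = 2.96338591 mol, rounded to 4 dp:

2.9634 mol


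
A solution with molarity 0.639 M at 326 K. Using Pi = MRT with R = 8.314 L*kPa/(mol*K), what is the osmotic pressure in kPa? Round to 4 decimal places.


Osmotic pressure (van't Hoff): Pi = M*R*T.
RT = 8.314 * 326 = 2710.364
Pi = 0.639 * 2710.364
Pi = 1731.922596 kPa, rounded to 4 dp:

1731.9226 kPa


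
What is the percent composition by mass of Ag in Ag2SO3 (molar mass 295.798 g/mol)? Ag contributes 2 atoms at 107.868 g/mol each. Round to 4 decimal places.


pct = 100 * (n_elem * M_elem) / M_total
mass_contribution = 2 * 107.868 = 215.736 g/mol
pct = 100 * 215.736 / 295.798
pct = 72.93355601 %, rounded to 4 dp:

72.9336 %


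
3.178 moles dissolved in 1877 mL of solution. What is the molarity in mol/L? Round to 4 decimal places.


Convert volume to liters: V_L = V_mL / 1000.
V_L = 1877 / 1000 = 1.877 L
M = n / V_L = 3.178 / 1.877
M = 1.69312733 mol/L, rounded to 4 dp:

1.6931 mol/L


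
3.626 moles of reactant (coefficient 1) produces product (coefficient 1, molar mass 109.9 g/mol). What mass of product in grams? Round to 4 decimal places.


Use the coefficient ratio to convert reactant moles to product moles, then multiply by the product's molar mass.
moles_P = moles_R * (coeff_P / coeff_R) = 3.626 * (1/1) = 3.626
mass_P = moles_P * M_P = 3.626 * 109.9
mass_P = 398.4974 g, rounded to 4 dp:

398.4974 g


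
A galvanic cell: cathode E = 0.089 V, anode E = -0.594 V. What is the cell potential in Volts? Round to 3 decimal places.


Standard cell potential: E_cell = E_cathode - E_anode.
E_cell = 0.089 - (-0.594)
E_cell = 0.683 V, rounded to 3 dp:

0.683 V


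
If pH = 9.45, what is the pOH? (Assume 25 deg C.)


At 25 deg C, pH + pOH = 14.
pOH = 14 - pH = 14 - 9.45
pOH = 4.55:

4.55


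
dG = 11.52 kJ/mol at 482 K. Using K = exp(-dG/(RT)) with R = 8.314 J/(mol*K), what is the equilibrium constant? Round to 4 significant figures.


dG is in kJ/mol; multiply by 1000 to match R in J/(mol*K).
RT = 8.314 * 482 = 4007.348 J/mol
exponent = -dG*1000 / (RT) = -(11.52*1000) / 4007.348 = -2.87471914
K = exp(-2.87471914)
K = 0.056431987, rounded to 4 significant figures:

0.05643


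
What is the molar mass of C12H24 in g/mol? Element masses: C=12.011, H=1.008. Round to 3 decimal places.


M = sum(count * atomic_mass) over atoms.
M = 12*12.011 + 24*1.008
M = 144.132 + 24.192
M = 168.324 g/mol, rounded to 3 dp:

168.324 g/mol


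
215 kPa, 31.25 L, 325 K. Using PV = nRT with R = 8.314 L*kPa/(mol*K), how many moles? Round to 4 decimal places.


PV = nRT, solve for n = PV / (RT).
PV = 215 * 31.25 = 6718.75
RT = 8.314 * 325 = 2702.05
n = 6718.75 / 2702.05
n = 2.486538 mol, rounded to 4 dp:

2.4865 mol


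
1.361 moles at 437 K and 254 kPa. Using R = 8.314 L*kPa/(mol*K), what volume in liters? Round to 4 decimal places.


PV = nRT, solve for V = nRT / P.
nRT = 1.361 * 8.314 * 437 = 4944.8097
V = 4944.8097 / 254
V = 19.46775472 L, rounded to 4 dp:

19.4678 L


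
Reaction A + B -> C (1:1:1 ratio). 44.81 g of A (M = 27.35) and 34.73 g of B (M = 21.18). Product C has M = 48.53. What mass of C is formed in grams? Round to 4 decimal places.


Find moles of each reactant; the smaller value is the limiting reagent in a 1:1:1 reaction, so moles_C equals moles of the limiter.
n_A = mass_A / M_A = 44.81 / 27.35 = 1.638391 mol
n_B = mass_B / M_B = 34.73 / 21.18 = 1.639754 mol
Limiting reagent: A (smaller), n_limiting = 1.638391 mol
mass_C = n_limiting * M_C = 1.638391 * 48.53
mass_C = 79.51111523 g, rounded to 4 dp:

79.5111 g


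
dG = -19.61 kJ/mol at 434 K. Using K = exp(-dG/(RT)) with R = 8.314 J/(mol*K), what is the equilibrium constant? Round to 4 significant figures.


dG is in kJ/mol; multiply by 1000 to match R in J/(mol*K).
RT = 8.314 * 434 = 3608.276 J/mol
exponent = -dG*1000 / (RT) = -(-19.61*1000) / 3608.276 = 5.43472839
K = exp(5.43472839)
K = 229.23058, rounded to 4 significant figures:

229.2


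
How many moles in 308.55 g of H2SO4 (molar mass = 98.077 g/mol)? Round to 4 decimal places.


n = mass / M
n = 308.55 / 98.077
n = 3.14599753 mol, rounded to 4 dp:

3.1460 mol


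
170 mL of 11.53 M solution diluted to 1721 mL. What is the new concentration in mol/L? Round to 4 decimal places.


Dilution: M1*V1 = M2*V2, solve for M2.
M2 = M1*V1 / V2
M2 = 11.53 * 170 / 1721
M2 = 1960.1 / 1721
M2 = 1.13893085 mol/L, rounded to 4 dp:

1.1389 mol/L


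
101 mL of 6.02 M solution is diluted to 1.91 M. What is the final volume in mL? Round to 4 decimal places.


Dilution: M1*V1 = M2*V2, solve for V2.
V2 = M1*V1 / M2
V2 = 6.02 * 101 / 1.91
V2 = 608.02 / 1.91
V2 = 318.33507853 mL, rounded to 4 dp:

318.3351 mL


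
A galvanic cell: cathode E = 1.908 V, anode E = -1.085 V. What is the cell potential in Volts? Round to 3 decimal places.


Standard cell potential: E_cell = E_cathode - E_anode.
E_cell = 1.908 - (-1.085)
E_cell = 2.993 V, rounded to 3 dp:

2.993 V


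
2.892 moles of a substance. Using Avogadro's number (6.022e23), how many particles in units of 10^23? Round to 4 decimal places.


N = n * NA, then divide by 1e23 for the requested units.
N / 1e23 = n * 6.022
N / 1e23 = 2.892 * 6.022
N / 1e23 = 17.415624, rounded to 4 dp:

17.4156


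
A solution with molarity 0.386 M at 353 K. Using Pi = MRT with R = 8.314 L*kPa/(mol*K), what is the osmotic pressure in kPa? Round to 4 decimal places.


Osmotic pressure (van't Hoff): Pi = M*R*T.
RT = 8.314 * 353 = 2934.842
Pi = 0.386 * 2934.842
Pi = 1132.849012 kPa, rounded to 4 dp:

1132.8490 kPa


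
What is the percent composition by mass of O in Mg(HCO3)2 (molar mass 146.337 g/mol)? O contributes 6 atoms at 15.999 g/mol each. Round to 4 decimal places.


pct = 100 * (n_elem * M_elem) / M_total
mass_contribution = 6 * 15.999 = 95.994 g/mol
pct = 100 * 95.994 / 146.337
pct = 65.59790074 %, rounded to 4 dp:

65.5979 %


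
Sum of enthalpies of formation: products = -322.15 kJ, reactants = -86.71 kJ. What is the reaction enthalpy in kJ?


dH_rxn = sum(dH_f products) - sum(dH_f reactants)
dH_rxn = -322.15 - (-86.71)
dH_rxn = -235.44 kJ:

-235.44 kJ


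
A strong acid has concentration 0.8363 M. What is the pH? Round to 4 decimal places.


A strong acid dissociates completely, so [H+] equals the given concentration.
pH = -log10([H+]) = -log10(0.8363)
pH = 0.0776379, rounded to 4 dp:

0.0776


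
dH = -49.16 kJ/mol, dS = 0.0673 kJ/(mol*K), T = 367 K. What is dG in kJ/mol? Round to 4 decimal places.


Gibbs: dG = dH - T*dS (consistent units, dS already in kJ/(mol*K)).
T*dS = 367 * 0.0673 = 24.6991
dG = -49.16 - (24.6991)
dG = -73.8591 kJ/mol, rounded to 4 dp:

-73.8591 kJ/mol


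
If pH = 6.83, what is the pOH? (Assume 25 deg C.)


At 25 deg C, pH + pOH = 14.
pOH = 14 - pH = 14 - 6.83
pOH = 7.17:

7.17


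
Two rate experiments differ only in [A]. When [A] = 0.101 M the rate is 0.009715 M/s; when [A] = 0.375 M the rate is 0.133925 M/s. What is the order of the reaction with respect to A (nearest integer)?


Rate is proportional to [A]^n, so rate2/rate1 = ([A]2/[A]1)^n. Take logs to solve for n.
rate2/rate1 = 0.133925 / 0.009715 = 13.7854
[A]2/[A]1 = 0.375 / 0.101 = 3.7129
n = ln(13.7854) / ln(3.7129) = 2.0
Nearest integer order:

2


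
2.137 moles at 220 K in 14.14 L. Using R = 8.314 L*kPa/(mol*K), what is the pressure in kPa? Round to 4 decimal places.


PV = nRT, solve for P = nRT / V.
nRT = 2.137 * 8.314 * 220 = 3908.744
P = 3908.744 / 14.14
P = 276.43168317 kPa, rounded to 4 dp:

276.4317 kPa


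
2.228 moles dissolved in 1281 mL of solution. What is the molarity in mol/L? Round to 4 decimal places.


Convert volume to liters: V_L = V_mL / 1000.
V_L = 1281 / 1000 = 1.281 L
M = n / V_L = 2.228 / 1.281
M = 1.7392662 mol/L, rounded to 4 dp:

1.7393 mol/L


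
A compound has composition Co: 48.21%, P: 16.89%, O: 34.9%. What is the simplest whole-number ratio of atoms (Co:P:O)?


Assume 100 g of compound, divide each mass% by atomic mass to get moles, then normalize by the smallest to get a raw atom ratio.
Moles per 100 g: Co: 48.21/58.933 = 0.818, P: 16.89/30.974 = 0.5453, O: 34.9/15.999 = 2.1814
Raw ratio (divide by min = 0.5453): Co: 1.5, P: 1.0, O: 4.0
Multiply by 2 to clear fractions: Co: 3.0 ~= 3, P: 2.0 ~= 2, O: 8.001 ~= 8
Reduce by GCD to get the simplest whole-number ratio:

3:2:8


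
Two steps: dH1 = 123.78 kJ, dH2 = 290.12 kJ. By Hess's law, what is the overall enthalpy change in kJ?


Hess's law: enthalpy is a state function, so add the step enthalpies.
dH_total = dH1 + dH2 = 123.78 + (290.12)
dH_total = 413.9 kJ:

413.90 kJ


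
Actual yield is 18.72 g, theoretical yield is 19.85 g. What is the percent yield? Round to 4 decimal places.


% yield = 100 * actual / theoretical
% yield = 100 * 18.72 / 19.85
% yield = 94.30730479 %, rounded to 4 dp:

94.3073 %


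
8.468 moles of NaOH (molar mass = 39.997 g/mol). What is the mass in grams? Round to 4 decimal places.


mass = n * M
mass = 8.468 * 39.997
mass = 338.694596 g, rounded to 4 dp:

338.6946 g


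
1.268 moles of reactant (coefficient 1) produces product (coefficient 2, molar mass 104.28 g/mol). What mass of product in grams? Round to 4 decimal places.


Use the coefficient ratio to convert reactant moles to product moles, then multiply by the product's molar mass.
moles_P = moles_R * (coeff_P / coeff_R) = 1.268 * (2/1) = 2.536
mass_P = moles_P * M_P = 2.536 * 104.28
mass_P = 264.45408 g, rounded to 4 dp:

264.4541 g


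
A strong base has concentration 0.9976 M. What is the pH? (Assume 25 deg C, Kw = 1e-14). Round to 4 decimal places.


A strong base dissociates completely, so [OH-] equals the given concentration.
pOH = -log10([OH-]) = -log10(0.9976) = 0.001044
pH = 14 - pOH = 14 - 0.001044
pH = 13.998956, rounded to 4 dp:

13.9990


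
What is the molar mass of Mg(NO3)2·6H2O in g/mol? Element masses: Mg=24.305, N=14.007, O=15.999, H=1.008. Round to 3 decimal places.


M = sum(count * atomic_mass) over atoms.
M = 1*24.305 + 2*14.007 + 12*15.999 + 12*1.008
M = 24.305 + 28.014 + 191.988 + 12.096
M = 256.403 g/mol, rounded to 3 dp:

256.403 g/mol


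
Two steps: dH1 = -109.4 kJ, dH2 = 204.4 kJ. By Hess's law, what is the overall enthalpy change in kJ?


Hess's law: enthalpy is a state function, so add the step enthalpies.
dH_total = dH1 + dH2 = -109.4 + (204.4)
dH_total = 95.0 kJ:

95.00 kJ


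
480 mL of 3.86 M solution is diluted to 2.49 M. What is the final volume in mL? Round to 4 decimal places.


Dilution: M1*V1 = M2*V2, solve for V2.
V2 = M1*V1 / M2
V2 = 3.86 * 480 / 2.49
V2 = 1852.8 / 2.49
V2 = 744.09638554 mL, rounded to 4 dp:

744.0964 mL


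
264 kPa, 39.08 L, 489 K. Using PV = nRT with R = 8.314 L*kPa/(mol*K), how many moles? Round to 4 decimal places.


PV = nRT, solve for n = PV / (RT).
PV = 264 * 39.08 = 10317.12
RT = 8.314 * 489 = 4065.546
n = 10317.12 / 4065.546
n = 2.53769604 mol, rounded to 4 dp:

2.5377 mol
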